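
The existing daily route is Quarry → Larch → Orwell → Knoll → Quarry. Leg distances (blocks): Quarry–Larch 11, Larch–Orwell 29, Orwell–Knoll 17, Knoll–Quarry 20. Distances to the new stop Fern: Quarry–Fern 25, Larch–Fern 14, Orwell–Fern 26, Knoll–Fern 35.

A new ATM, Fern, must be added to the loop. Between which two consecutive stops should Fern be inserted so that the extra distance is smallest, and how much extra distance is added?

Adding 11 blocks by placing Fern on the Larch–Orwell leg.

Insertion cost between consecutive stops i–j is d(i,Fern) + d(Fern,j) − d(i,j):
  between Quarry and Larch: 25 + 14 − 11 = 28
  between Larch and Orwell: 14 + 26 − 29 = 11
  between Orwell and Knoll: 26 + 35 − 17 = 44
  between Knoll and Quarry: 35 + 25 − 20 = 40
Cheapest insertion is between Larch and Orwell, adding 11.
New total = 77 + 11 = 88.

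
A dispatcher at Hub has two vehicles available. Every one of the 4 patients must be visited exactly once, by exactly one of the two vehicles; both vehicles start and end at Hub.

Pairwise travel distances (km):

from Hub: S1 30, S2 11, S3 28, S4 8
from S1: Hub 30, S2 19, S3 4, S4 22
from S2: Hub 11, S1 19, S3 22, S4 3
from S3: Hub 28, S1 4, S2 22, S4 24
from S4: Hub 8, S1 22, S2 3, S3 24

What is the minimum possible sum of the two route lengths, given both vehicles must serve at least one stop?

Minimum combined distance: 78 km.

There are 2^3 − 1 = 7 ways to divide the 4 stops into two non-empty groups. For each, the best each vehicle can do is its own shortest tour through its group:
  {S1} + {S2, S3, S4}: 60 + 61 = 121
  {S2} + {S1, S3, S4}: 22 + 62 = 84
  {S1, S2} + {S3, S4}: 60 + 60 = 120
  {S3} + {S1, S2, S4}: 56 + 60 = 116
  {S1, S3} + {S2, S4}: 62 + 22 = 84
  {S2, S3} + {S1, S4}: 61 + 60 = 121
  … (7 splits in total)
  {S1, S2, S3} + {S4}: 62 + 16 = 78  ← best
Best: vehicle 1 Hub → S2 → S1 → S3 → Hub = 62; vehicle 2 Hub → S4 → Hub = 16; combined 78.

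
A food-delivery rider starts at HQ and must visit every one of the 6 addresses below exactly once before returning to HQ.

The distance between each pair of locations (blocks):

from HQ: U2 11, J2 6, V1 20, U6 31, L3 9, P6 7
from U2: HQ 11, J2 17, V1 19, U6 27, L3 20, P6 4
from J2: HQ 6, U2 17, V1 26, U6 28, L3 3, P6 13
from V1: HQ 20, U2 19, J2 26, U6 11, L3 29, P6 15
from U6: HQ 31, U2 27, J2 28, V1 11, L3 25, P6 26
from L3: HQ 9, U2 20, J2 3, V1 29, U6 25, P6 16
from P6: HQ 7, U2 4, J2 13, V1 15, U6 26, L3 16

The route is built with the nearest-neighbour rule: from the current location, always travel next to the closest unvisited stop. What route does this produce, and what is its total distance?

Total distance 90 blocks via the nearest-neighbour route HQ → J2 → L3 → P6 → U2 → V1 → U6 → HQ.

From HQ: distances to unvisited — J2=6, P6=7, L3=9, U2=11, V1=20, U6=31. Nearest is J2 (6).
From J2: distances to unvisited — L3=3, P6=13, U2=17, V1=26, U6=28. Nearest is L3 (3).
From L3: distances to unvisited — P6=16, U2=20, U6=25, V1=29. Nearest is P6 (16).
From P6: distances to unvisited — U2=4, V1=15, U6=26. Nearest is U2 (4).
From U2: distances to unvisited — V1=19, U6=27. Nearest is V1 (19).
From V1: distances to unvisited — U6=11. Nearest is U6 (11).
Return U6→HQ: 31.
Total = 6 + 3 + 16 + 4 + 19 + 11 + 31 = 90.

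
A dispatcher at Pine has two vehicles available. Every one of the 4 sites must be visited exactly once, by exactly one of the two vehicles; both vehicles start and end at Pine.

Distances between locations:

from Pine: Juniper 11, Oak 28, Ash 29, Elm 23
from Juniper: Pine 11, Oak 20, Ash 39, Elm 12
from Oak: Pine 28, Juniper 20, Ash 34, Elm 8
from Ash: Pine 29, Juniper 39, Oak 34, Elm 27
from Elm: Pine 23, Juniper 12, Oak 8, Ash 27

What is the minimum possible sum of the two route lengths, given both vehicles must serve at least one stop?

Check every non-empty split of the stops between the two vehicles; for each half take its own optimal tour:
  {Juniper} + {Oak, Ash, Elm}: 22 + 92 = 114
  {Oak} + {Juniper, Ash, Elm}: 56 + 79 = 135
  {Juniper, Oak} + {Ash, Elm}: 59 + 79 = 138
  {Ash} + {Juniper, Oak, Elm}: 58 + 59 = 117
  {Juniper, Ash} + {Oak, Elm}: 79 + 59 = 138
  {Oak, Ash} + {Juniper, Elm}: 91 + 46 = 137
  … (7 splits in total)
Best: vehicle 1 Pine → Juniper → Pine = 22; vehicle 2 Pine → Oak → Elm → Ash → Pine = 92; combined 114.

Minimum combined distance: 114.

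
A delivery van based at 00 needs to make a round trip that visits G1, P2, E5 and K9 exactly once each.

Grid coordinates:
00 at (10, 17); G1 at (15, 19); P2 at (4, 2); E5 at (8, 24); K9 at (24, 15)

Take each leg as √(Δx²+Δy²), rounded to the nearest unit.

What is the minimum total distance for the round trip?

Minimum total distance: 66.

00 → G1 → P2 → E5 → K9 → 00: 5+20+22+18+14 = 79
00 → G1 → P2 → K9 → E5 → 00: 5+20+24+18+7 = 74
00 → G1 → E5 → P2 → K9 → 00: 5+9+22+24+14 = 74
00 → G1 → E5 → K9 → P2 → 00: 5+9+18+24+16 = 72
00 → G1 → K9 → P2 → E5 → 00: 5+10+24+22+7 = 68
00 → G1 → K9 → E5 → P2 → 00: 5+10+18+22+16 = 71
00 → P2 → G1 → E5 → K9 → 00: 16+20+9+18+14 = 77
00 → P2 → G1 → K9 → E5 → 00: 16+20+10+18+7 = 71
00 → P2 → E5 → G1 → K9 → 00: 16+22+9+10+14 = 71
00 → P2 → K9 → G1 → E5 → 00: 16+24+10+9+7 = 66
00 → E5 → G1 → P2 → K9 → 00: 7+9+20+24+14 = 74
00 → E5 → P2 → G1 → K9 → 00: 7+22+20+10+14 = 73
The minimum is 66.
One optimal route: 00 → P2 → K9 → G1 → E5 → 00 (or its reverse).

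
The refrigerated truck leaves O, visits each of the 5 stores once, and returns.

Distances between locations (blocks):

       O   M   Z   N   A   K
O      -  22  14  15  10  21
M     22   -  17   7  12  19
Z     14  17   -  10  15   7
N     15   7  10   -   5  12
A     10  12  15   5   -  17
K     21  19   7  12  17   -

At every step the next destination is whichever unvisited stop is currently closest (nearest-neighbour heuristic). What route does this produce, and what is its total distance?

At O the remaining stops are A 10, Z 14, N 15, K 21, M 22; go to A.
At A the remaining stops are N 5, M 12, Z 15, K 17; go to N.
At N the remaining stops are M 7, Z 10, K 12; go to M.
At M the remaining stops are Z 17, K 19; go to Z.
At Z the remaining stops are K 7; go to K.
Return K→O: 21.
Total = 10 + 5 + 7 + 17 + 7 + 21 = 67.

67 blocks along O → A → N → M → Z → K → O.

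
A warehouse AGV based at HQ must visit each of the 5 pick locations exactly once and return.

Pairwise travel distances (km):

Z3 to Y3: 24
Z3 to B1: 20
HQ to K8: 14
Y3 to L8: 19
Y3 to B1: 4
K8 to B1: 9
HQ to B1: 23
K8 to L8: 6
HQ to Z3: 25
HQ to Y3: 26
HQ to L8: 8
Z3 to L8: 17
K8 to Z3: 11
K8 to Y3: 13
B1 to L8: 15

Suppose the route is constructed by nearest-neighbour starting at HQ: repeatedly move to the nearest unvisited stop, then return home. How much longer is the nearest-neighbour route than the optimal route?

From HQ: L8=8, K8=14, B1=23, Z3=25, Y3=26 → choose L8 (8).
From L8: K8=6, B1=15, Z3=17, Y3=19 → choose K8 (6).
From K8: B1=9, Z3=11, Y3=13 → choose B1 (9).
From B1: Y3=4, Z3=20 → choose Y3 (4).
From Y3: Z3=24 → choose Z3 (24).
NN route HQ → L8 → K8 → B1 → Y3 → Z3 → HQ costs 76.
Optimal: HQ → Y3 → B1 → K8 → Z3 → L8 → HQ costs 75 (by enumerating all 60 distinct tours).
Excess = 76 − 75 = 1.

1 km longer than the optimal tour.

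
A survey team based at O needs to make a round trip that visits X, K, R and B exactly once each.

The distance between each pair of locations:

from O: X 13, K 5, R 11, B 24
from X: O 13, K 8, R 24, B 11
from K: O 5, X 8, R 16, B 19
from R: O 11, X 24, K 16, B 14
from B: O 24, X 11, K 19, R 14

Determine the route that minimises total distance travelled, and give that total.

Shortest round trip = 49.

With 4 stops there are 4!/2 = 12 distinct round trips (a route and its reverse cost the same).
O→X→K→R→B→O: 13+8+16+14+24 = 75
O→X→K→B→R→O: 13+8+19+14+11 = 65
O→X→R→K→B→O: 13+24+16+19+24 = 96
O→X→R→B→K→O: 13+24+14+19+5 = 75
O→X→B→K→R→O: 13+11+19+16+11 = 70
O→X→B→R→K→O: 13+11+14+16+5 = 59
O→K→X→R→B→O: 5+8+24+14+24 = 75
O→K→X→B→R→O: 5+8+11+14+11 = 49
O→K→R→X→B→O: 5+16+24+11+24 = 80
O→K→B→X→R→O: 5+19+11+24+11 = 70
O→R→X→K→B→O: 11+24+8+19+24 = 86
O→R→K→X→B→O: 11+16+8+11+24 = 70
The minimum is 49.
One optimal route: O → K → X → B → R → O (or its reverse).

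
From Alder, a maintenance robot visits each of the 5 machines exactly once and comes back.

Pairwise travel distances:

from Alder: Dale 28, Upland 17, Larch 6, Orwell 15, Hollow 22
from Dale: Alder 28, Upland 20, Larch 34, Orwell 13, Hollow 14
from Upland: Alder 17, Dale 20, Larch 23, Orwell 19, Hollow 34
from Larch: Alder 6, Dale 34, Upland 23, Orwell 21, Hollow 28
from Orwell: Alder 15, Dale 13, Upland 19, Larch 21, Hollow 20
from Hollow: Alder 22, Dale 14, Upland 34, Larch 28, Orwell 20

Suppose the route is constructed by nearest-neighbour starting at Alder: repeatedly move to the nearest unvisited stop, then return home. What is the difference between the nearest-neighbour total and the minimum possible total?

Alder: Larch=6, Orwell=15, Upland=17, Hollow=22, Dale=28 ⇒ Larch
Larch: Orwell=21, Upland=23, Hollow=28, Dale=34 ⇒ Orwell
Orwell: Dale=13, Upland=19, Hollow=20 ⇒ Dale
Dale: Hollow=14, Upland=20 ⇒ Hollow
Hollow: Upland=34 ⇒ Upland
NN route Alder → Larch → Orwell → Dale → Hollow → Upland → Alder costs 105.
Optimal: Alder → Upland → Orwell → Dale → Hollow → Larch → Alder costs 97 (by enumerating all 60 distinct tours).
Excess = 105 − 97 = 8.

The nearest-neighbour route is 8 longer than optimal.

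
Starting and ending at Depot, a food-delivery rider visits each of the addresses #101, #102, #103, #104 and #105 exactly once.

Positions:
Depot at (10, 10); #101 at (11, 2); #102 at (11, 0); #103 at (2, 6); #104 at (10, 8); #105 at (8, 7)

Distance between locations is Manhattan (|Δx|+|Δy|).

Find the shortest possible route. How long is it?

Minimum total distance: 38.

There are 60 distinct closed tours to check (reversals are equivalent).
Depot→#101→#102→#103→#104→#105→Depot: 9+2+15+10+3+5 = 44
Depot→#101→#102→#103→#105→#104→Depot: 9+2+15+7+3+2 = 38
Depot→#101→#102→#104→#103→#105→Depot: 9+2+9+10+7+5 = 42
Depot→#101→#102→#104→#105→#103→Depot: 9+2+9+3+7+12 = 42
Depot→#101→#102→#105→#103→#104→Depot: 9+2+10+7+10+2 = 40
Depot→#101→#102→#105→#104→#103→Depot: 9+2+10+3+10+12 = 46
Depot→#101→#103→#102→#104→#105→Depot: 9+13+15+9+3+5 = 54
Depot→#101→#103→#102→#105→#104→Depot: 9+13+15+10+3+2 = 52
Depot→#101→#103→#104→#102→#105→Depot: 9+13+10+9+10+5 = 56
Depot→#101→#103→#104→#105→#102→Depot: 9+13+10+3+10+11 = 56
Depot→#101→#103→#105→#102→#104→Depot: 9+13+7+10+9+2 = 50
Depot→#101→#103→#105→#104→#102→Depot: 9+13+7+3+9+11 = 52
Depot→#101→#104→#102→#103→#105→Depot: 9+7+9+15+7+5 = 52
Depot→#101→#104→#102→#105→#103→Depot: 9+7+9+10+7+12 = 54
… (46 more)
The minimum is 38.
One optimal route: Depot → #101 → #102 → #103 → #105 → #104 → Depot (or its reverse).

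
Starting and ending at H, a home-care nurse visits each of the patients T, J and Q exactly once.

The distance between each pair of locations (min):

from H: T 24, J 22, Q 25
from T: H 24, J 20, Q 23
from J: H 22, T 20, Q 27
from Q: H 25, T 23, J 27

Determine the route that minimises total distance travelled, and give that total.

H - T - J - Q - H: 24+20+27+25 = 96
H - T - Q - J - H: 24+23+27+22 = 96
H - J - T - Q - H: 22+20+23+25 = 90
The minimum is 90.
One optimal route: H → J → T → Q → H (or its reverse).

Minimum total distance: 90 min.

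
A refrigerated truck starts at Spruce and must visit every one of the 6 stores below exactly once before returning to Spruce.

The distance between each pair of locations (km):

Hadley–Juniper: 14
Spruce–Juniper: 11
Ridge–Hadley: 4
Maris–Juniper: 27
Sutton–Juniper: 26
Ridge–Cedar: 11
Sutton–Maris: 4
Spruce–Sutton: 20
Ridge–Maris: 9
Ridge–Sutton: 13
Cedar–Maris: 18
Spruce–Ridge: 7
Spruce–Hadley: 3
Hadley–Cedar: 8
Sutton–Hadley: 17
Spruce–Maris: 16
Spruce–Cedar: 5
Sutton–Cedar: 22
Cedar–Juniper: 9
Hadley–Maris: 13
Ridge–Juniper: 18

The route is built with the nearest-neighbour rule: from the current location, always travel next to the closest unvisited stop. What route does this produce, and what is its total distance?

62 km along Spruce → Hadley → Ridge → Maris → Sutton → Cedar → Juniper → Spruce.

Spruce → [Hadley:3 / Cedar:5 / Ridge:7 / Juniper:11 / Maris:16 / Sutton:20] → Hadley (3)
Hadley → [Ridge:4 / Cedar:8 / Maris:13 / Juniper:14 / Sutton:17] → Ridge (4)
Ridge → [Maris:9 / Cedar:11 / Sutton:13 / Juniper:18] → Maris (9)
Maris → [Sutton:4 / Cedar:18 / Juniper:27] → Sutton (4)
Sutton → [Cedar:22 / Juniper:26] → Cedar (22)
Cedar → [Juniper:9] → Juniper (9)
Return Juniper→Spruce: 11.
Total = 3 + 4 + 9 + 4 + 22 + 9 + 11 = 62.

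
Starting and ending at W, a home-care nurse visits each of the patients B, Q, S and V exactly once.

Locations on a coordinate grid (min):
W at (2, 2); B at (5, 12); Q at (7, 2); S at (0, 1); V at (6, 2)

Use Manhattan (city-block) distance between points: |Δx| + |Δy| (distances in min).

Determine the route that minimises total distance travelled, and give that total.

There are 12 distinct closed tours to check (reversals are equivalent).
W→B→Q→S→V→W: 13+12+8+7+4 = 44
W→B→Q→V→S→W: 13+12+1+7+3 = 36
W→B→S→Q→V→W: 13+16+8+1+4 = 42
W→B→S→V→Q→W: 13+16+7+1+5 = 42
W→B→V→Q→S→W: 13+11+1+8+3 = 36
W→B→V→S→Q→W: 13+11+7+8+5 = 44
W→Q→B→S→V→W: 5+12+16+7+4 = 44
W→Q→B→V→S→W: 5+12+11+7+3 = 38
W→Q→S→B→V→W: 5+8+16+11+4 = 44
W→Q→V→B→S→W: 5+1+11+16+3 = 36
W→S→B→Q→V→W: 3+16+12+1+4 = 36
W→S→Q→B→V→W: 3+8+12+11+4 = 38
The minimum is 36.
One optimal route: W → B → Q → V → S → W (or its reverse).

Shortest round trip = 36 min.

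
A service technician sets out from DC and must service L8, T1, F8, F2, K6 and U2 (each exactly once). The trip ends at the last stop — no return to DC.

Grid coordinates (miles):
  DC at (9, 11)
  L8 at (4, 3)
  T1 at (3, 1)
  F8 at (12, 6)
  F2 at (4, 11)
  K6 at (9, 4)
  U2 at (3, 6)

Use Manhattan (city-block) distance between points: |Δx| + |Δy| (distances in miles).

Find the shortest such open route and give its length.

30 miles — the minimum one-way total.

There are 6! = 720 possible orderings.
DC - L8 - T1 - F8 - F2 - K6 - U2: 13+3+14+13+12+8 = 63
DC - L8 - T1 - F8 - F2 - U2 - K6: 13+3+14+13+6+8 = 57
DC - L8 - T1 - F8 - K6 - F2 - U2: 13+3+14+5+12+6 = 53
DC - L8 - T1 - F8 - K6 - U2 - F2: 13+3+14+5+8+6 = 49
DC - L8 - T1 - F8 - U2 - F2 - K6: 13+3+14+9+6+12 = 57
DC - L8 - T1 - F8 - U2 - K6 - F2: 13+3+14+9+8+12 = 59
DC - L8 - T1 - F2 - F8 - K6 - U2: 13+3+11+13+5+8 = 53
DC - L8 - T1 - F2 - F8 - U2 - K6: 13+3+11+13+9+8 = 57
… (712 more)
DC - F2 - U2 - T1 - L8 - K6 - F8: 5+6+5+3+6+5 = 30  ← best
The minimum is 30.
One shortest path: DC → F2 → U2 → T1 → L8 → K6 → F8.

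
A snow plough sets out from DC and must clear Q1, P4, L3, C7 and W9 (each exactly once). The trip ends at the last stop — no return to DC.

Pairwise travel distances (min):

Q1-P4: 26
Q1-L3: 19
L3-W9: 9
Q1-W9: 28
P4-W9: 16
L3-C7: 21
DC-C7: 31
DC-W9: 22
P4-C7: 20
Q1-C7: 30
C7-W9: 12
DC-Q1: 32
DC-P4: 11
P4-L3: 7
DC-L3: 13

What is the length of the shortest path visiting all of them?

Minimum one-way distance = 69 min.

There are 5! = 120 possible orderings.
DC→Q1→P4→L3→C7→W9: 32+26+7+21+12 = 98
DC→Q1→P4→L3→W9→C7: 32+26+7+9+12 = 86
DC→Q1→P4→C7→L3→W9: 32+26+20+21+9 = 108
DC→Q1→P4→C7→W9→L3: 32+26+20+12+9 = 99
DC→Q1→P4→W9→L3→C7: 32+26+16+9+21 = 104
DC→Q1→P4→W9→C7→L3: 32+26+16+12+21 = 107
DC→Q1→L3→P4→C7→W9: 32+19+7+20+12 = 90
DC→Q1→L3→P4→W9→C7: 32+19+7+16+12 = 86
DC→Q1→L3→C7→P4→W9: 32+19+21+20+16 = 108
DC→Q1→L3→C7→W9→P4: 32+19+21+12+16 = 100
DC→Q1→L3→W9→P4→C7: 32+19+9+16+20 = 96
DC→Q1→L3→W9→C7→P4: 32+19+9+12+20 = 92
DC→Q1→C7→P4→L3→W9: 32+30+20+7+9 = 98
DC→Q1→C7→P4→W9→L3: 32+30+20+16+9 = 107
… (106 more)
DC→P4→L3→W9→C7→Q1: 11+7+9+12+30 = 69  ← best
The minimum is 69.
One shortest path: DC → P4 → L3 → W9 → C7 → Q1.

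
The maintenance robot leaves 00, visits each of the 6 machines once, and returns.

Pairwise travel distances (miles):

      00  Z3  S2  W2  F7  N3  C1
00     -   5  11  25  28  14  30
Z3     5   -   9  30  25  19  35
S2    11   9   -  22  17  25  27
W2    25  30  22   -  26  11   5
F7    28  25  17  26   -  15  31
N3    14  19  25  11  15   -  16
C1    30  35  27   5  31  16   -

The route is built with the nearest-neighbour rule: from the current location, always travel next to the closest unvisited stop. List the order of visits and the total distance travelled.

From 00: distances to unvisited — Z3=5, S2=11, N3=14, W2=25, F7=28, C1=30. Nearest is Z3 (5).
From Z3: distances to unvisited — S2=9, N3=19, F7=25, W2=30, C1=35. Nearest is S2 (9).
From S2: distances to unvisited — F7=17, W2=22, N3=25, C1=27. Nearest is F7 (17).
From F7: distances to unvisited — N3=15, W2=26, C1=31. Nearest is N3 (15).
From N3: distances to unvisited — W2=11, C1=16. Nearest is W2 (11).
From W2: distances to unvisited — C1=5. Nearest is C1 (5).
Return C1→00: 30.
Total = 5 + 9 + 17 + 15 + 11 + 5 + 30 = 92.

Total distance 92 miles via the nearest-neighbour route 00 → Z3 → S2 → F7 → N3 → W2 → C1 → 00.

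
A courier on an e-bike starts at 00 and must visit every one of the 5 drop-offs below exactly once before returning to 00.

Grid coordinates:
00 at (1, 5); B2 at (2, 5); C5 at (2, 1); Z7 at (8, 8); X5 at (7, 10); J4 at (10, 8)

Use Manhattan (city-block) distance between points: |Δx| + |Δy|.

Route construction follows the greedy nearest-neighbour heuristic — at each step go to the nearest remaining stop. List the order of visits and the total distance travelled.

From 00: distances to unvisited — B2=1, C5=5, Z7=10, X5=11, J4=12. Nearest is B2 (1).
From B2: distances to unvisited — C5=4, Z7=9, X5=10, J4=11. Nearest is C5 (4).
From C5: distances to unvisited — Z7=13, X5=14, J4=15. Nearest is Z7 (13).
From Z7: distances to unvisited — J4=2, X5=3. Nearest is J4 (2).
From J4: distances to unvisited — X5=5. Nearest is X5 (5).
Return X5→00: 11.
Total = 1 + 4 + 13 + 2 + 5 + 11 = 36.

36 along 00 → B2 → C5 → Z7 → J4 → X5 → 00.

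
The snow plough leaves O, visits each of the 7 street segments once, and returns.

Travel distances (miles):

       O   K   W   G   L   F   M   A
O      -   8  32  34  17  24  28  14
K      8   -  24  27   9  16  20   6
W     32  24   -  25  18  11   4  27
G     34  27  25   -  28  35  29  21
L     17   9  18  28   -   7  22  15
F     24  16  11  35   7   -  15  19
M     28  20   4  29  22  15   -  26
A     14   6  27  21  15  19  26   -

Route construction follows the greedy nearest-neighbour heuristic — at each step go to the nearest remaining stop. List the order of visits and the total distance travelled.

O → [K:8 / A:14 / L:17 / F:24 / M:28 / W:32 / G:34] → K (8)
K → [A:6 / L:9 / F:16 / M:20 / W:24 / G:27] → A (6)
A → [L:15 / F:19 / G:21 / M:26 / W:27] → L (15)
L → [F:7 / W:18 / M:22 / G:28] → F (7)
F → [W:11 / M:15 / G:35] → W (11)
W → [M:4 / G:25] → M (4)
M → [G:29] → G (29)
Return G→O: 34.
Total = 8 + 6 + 15 + 7 + 11 + 4 + 29 + 34 = 114.

Nearest-neighbour total = 114 miles; route O → K → A → L → F → W → M → G → O.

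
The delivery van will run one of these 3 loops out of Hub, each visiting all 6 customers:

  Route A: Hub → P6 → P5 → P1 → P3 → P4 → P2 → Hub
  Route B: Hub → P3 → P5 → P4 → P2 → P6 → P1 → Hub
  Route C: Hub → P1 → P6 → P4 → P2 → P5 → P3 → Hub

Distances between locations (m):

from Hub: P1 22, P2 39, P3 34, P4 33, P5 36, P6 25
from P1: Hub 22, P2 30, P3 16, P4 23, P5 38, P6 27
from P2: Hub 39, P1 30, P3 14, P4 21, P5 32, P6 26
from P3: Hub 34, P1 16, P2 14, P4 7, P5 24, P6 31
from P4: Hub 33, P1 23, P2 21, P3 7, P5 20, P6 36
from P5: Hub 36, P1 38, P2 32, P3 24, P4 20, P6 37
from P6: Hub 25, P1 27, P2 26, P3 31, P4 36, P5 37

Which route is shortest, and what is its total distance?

174 m — Route B is the shortest.

Route A: 25 + 37 + 38 + 16 + 7 + 21 + 39 = 183
Route B: 34 + 24 + 20 + 21 + 26 + 27 + 22 = 174
Route C: 22 + 27 + 36 + 21 + 32 + 24 + 34 = 196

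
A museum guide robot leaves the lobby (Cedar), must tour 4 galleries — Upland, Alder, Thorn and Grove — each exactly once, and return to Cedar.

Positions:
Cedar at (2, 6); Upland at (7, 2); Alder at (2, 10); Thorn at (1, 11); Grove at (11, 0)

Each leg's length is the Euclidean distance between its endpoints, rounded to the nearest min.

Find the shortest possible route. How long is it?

Shortest round trip = 29 min.

Cedar → Upland → Alder → Thorn → Grove → Cedar: 6+9+1+15+11 = 42
Cedar → Upland → Alder → Grove → Thorn → Cedar: 6+9+13+15+5 = 48
Cedar → Upland → Thorn → Alder → Grove → Cedar: 6+11+1+13+11 = 42
Cedar → Upland → Thorn → Grove → Alder → Cedar: 6+11+15+13+4 = 49
Cedar → Upland → Grove → Alder → Thorn → Cedar: 6+4+13+1+5 = 29
Cedar → Upland → Grove → Thorn → Alder → Cedar: 6+4+15+1+4 = 30
Cedar → Alder → Upland → Thorn → Grove → Cedar: 4+9+11+15+11 = 50
Cedar → Alder → Upland → Grove → Thorn → Cedar: 4+9+4+15+5 = 37
Cedar → Alder → Thorn → Upland → Grove → Cedar: 4+1+11+4+11 = 31
Cedar → Alder → Grove → Upland → Thorn → Cedar: 4+13+4+11+5 = 37
Cedar → Thorn → Upland → Alder → Grove → Cedar: 5+11+9+13+11 = 49
Cedar → Thorn → Alder → Upland → Grove → Cedar: 5+1+9+4+11 = 30
The minimum is 29.
One optimal route: Cedar → Upland → Grove → Alder → Thorn → Cedar (or its reverse).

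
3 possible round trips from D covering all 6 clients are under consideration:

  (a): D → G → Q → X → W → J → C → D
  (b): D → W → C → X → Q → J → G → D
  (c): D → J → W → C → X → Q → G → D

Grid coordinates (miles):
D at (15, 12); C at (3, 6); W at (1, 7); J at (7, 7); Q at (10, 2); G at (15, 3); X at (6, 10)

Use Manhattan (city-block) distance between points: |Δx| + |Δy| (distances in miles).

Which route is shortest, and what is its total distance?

(a): 9 + 6 + 12 + 8 + 6 + 5 + 18 = 64
(b): 19 + 3 + 7 + 12 + 8 + 12 + 9 = 70
(c): 13 + 6 + 3 + 7 + 12 + 6 + 9 = 56

56 miles — (c) is the shortest.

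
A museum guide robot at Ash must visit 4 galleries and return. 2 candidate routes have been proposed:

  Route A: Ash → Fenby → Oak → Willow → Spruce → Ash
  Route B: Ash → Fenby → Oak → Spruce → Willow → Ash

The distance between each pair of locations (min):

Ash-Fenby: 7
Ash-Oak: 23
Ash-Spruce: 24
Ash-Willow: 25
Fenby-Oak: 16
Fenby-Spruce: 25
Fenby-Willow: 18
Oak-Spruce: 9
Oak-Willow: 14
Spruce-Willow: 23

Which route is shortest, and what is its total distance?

Route A: 7 + 16 + 14 + 23 + 24 = 84
Route B: 7 + 16 + 9 + 23 + 25 = 80

Shortest is Route B, total 80 min.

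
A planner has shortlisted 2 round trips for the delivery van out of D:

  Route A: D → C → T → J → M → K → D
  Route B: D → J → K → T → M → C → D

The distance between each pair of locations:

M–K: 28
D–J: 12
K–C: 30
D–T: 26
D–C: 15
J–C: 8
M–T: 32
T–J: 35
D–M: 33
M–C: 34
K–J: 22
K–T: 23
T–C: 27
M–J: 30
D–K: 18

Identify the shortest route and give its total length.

Route A: 15 + 27 + 35 + 30 + 28 + 18 = 153
Route B: 12 + 22 + 23 + 32 + 34 + 15 = 138

Shortest is Route B, total 138.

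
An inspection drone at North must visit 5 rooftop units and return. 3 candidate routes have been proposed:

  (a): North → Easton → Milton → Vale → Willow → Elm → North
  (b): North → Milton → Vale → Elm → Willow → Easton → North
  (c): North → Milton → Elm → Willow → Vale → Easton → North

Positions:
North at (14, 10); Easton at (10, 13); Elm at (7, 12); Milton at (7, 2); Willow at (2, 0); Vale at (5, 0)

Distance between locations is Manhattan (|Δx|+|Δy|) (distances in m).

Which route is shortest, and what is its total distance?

(a): 7 + 14 + 4 + 3 + 17 + 9 = 54
(b): 15 + 4 + 14 + 17 + 21 + 7 = 78
(c): 15 + 10 + 17 + 3 + 18 + 7 = 70

Shortest is (a), total 54 m.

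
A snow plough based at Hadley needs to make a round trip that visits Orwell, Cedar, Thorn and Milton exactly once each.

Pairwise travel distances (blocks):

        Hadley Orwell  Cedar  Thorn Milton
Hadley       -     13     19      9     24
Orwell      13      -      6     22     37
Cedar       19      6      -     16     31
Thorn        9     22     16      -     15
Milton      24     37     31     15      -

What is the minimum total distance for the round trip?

Hadley - Orwell - Cedar - Thorn - Milton - Hadley: 13+6+16+15+24 = 74
Hadley - Orwell - Cedar - Milton - Thorn - Hadley: 13+6+31+15+9 = 74
Hadley - Orwell - Thorn - Cedar - Milton - Hadley: 13+22+16+31+24 = 106
Hadley - Orwell - Thorn - Milton - Cedar - Hadley: 13+22+15+31+19 = 100
Hadley - Orwell - Milton - Cedar - Thorn - Hadley: 13+37+31+16+9 = 106
Hadley - Orwell - Milton - Thorn - Cedar - Hadley: 13+37+15+16+19 = 100
Hadley - Cedar - Orwell - Thorn - Milton - Hadley: 19+6+22+15+24 = 86
Hadley - Cedar - Orwell - Milton - Thorn - Hadley: 19+6+37+15+9 = 86
Hadley - Cedar - Thorn - Orwell - Milton - Hadley: 19+16+22+37+24 = 118
Hadley - Cedar - Milton - Orwell - Thorn - Hadley: 19+31+37+22+9 = 118
Hadley - Thorn - Orwell - Cedar - Milton - Hadley: 9+22+6+31+24 = 92
Hadley - Thorn - Cedar - Orwell - Milton - Hadley: 9+16+6+37+24 = 92
The minimum is 74.
One optimal route: Hadley → Orwell → Cedar → Thorn → Milton → Hadley (or its reverse).

Minimum total distance: 74 blocks.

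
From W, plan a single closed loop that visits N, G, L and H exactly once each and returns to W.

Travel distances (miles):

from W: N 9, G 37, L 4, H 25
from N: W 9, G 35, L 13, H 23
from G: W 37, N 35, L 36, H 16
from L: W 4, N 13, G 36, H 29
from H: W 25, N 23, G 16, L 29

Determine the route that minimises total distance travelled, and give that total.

Shortest round trip = 88 miles.

There are 12 distinct closed tours to check (reversals are equivalent).
W → N → G → L → H → W: 9+35+36+29+25 = 134
W → N → G → H → L → W: 9+35+16+29+4 = 93
W → N → L → G → H → W: 9+13+36+16+25 = 99
W → N → L → H → G → W: 9+13+29+16+37 = 104
W → N → H → G → L → W: 9+23+16+36+4 = 88
W → N → H → L → G → W: 9+23+29+36+37 = 134
W → G → N → L → H → W: 37+35+13+29+25 = 139
W → G → N → H → L → W: 37+35+23+29+4 = 128
W → G → L → N → H → W: 37+36+13+23+25 = 134
W → G → H → N → L → W: 37+16+23+13+4 = 93
W → L → N → G → H → W: 4+13+35+16+25 = 93
W → L → G → N → H → W: 4+36+35+23+25 = 123
The minimum is 88.
One optimal route: W → N → H → G → L → W (or its reverse).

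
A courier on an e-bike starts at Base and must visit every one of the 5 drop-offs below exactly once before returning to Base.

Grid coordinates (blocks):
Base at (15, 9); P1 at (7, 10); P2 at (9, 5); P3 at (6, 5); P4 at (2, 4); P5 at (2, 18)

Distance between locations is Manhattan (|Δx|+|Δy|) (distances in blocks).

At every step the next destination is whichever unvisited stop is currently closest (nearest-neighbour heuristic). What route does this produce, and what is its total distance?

Nearest-neighbour total = 62 blocks; route Base → P1 → P3 → P2 → P4 → P5 → Base.

From Base: distances to unvisited — P1=9, P2=10, P3=13, P4=18, P5=22. Nearest is P1 (9).
From P1: distances to unvisited — P3=6, P2=7, P4=11, P5=13. Nearest is P3 (6).
From P3: distances to unvisited — P2=3, P4=5, P5=17. Nearest is P2 (3).
From P2: distances to unvisited — P4=8, P5=20. Nearest is P4 (8).
From P4: distances to unvisited — P5=14. Nearest is P5 (14).
Return P5→Base: 22.
Total = 9 + 6 + 3 + 8 + 14 + 22 = 62.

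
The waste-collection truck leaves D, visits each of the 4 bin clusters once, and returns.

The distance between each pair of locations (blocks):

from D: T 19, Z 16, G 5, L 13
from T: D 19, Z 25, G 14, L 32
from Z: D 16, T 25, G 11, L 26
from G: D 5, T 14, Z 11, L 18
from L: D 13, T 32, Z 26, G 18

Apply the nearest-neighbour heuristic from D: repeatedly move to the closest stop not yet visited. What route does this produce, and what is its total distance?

86 blocks along D → G → Z → T → L → D.

D → [G:5 / L:13 / Z:16 / T:19] → G (5)
G → [Z:11 / T:14 / L:18] → Z (11)
Z → [T:25 / L:26] → T (25)
T → [L:32] → L (32)
Return L→D: 13.
Total = 5 + 11 + 25 + 32 + 13 = 86.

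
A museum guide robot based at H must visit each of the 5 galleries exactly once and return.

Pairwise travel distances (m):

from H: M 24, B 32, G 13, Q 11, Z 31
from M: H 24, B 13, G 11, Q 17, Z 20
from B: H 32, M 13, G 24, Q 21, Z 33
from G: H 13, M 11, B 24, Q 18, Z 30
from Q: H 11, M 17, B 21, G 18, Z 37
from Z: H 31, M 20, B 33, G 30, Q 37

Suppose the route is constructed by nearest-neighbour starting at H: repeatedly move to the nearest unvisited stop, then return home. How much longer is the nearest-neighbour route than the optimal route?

H: Q=11, G=13, M=24, Z=31, B=32 ⇒ Q
Q: M=17, G=18, B=21, Z=37 ⇒ M
M: G=11, B=13, Z=20 ⇒ G
G: B=24, Z=30 ⇒ B
B: Z=33 ⇒ Z
NN route H → Q → M → G → B → Z → H costs 127.
Optimal: H → G → Z → M → B → Q → H costs 108 (by enumerating all 60 distinct tours).
Excess = 127 − 108 = 19.

Excess over optimum: 19 m.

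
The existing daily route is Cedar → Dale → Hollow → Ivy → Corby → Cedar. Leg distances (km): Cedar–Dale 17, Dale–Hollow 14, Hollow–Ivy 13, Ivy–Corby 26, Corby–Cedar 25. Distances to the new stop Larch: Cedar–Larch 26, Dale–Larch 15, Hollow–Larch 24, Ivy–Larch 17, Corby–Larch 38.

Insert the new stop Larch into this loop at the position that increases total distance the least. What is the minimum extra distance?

Adding 24 km by placing Larch on the Cedar–Dale leg.

Insertion cost between consecutive stops i–j is d(i,Larch) + d(Larch,j) − d(i,j):
  between Cedar and Dale: 26 + 15 − 17 = 24
  between Dale and Hollow: 15 + 24 − 14 = 25
  between Hollow and Ivy: 24 + 17 − 13 = 28
  between Ivy and Corby: 17 + 38 − 26 = 29
  between Corby and Cedar: 38 + 26 − 25 = 39
Cheapest insertion is between Cedar and Dale, adding 24.
New total = 95 + 24 = 119.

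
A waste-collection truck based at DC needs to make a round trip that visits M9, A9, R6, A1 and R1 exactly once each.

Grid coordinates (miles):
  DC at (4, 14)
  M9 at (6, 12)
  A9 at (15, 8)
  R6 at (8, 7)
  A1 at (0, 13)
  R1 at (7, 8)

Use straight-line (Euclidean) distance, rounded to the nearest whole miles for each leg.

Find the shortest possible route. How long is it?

DC-M9-A9-R6-A1-R1-DC: 3+10+7+10+9+7 = 46
DC-M9-A9-R6-R1-A1-DC: 3+10+7+1+9+4 = 34
DC-M9-A9-A1-R6-R1-DC: 3+10+16+10+1+7 = 47
DC-M9-A9-A1-R1-R6-DC: 3+10+16+9+1+8 = 47
DC-M9-A9-R1-R6-A1-DC: 3+10+8+1+10+4 = 36
DC-M9-A9-R1-A1-R6-DC: 3+10+8+9+10+8 = 48
DC-M9-R6-A9-A1-R1-DC: 3+5+7+16+9+7 = 47
DC-M9-R6-A9-R1-A1-DC: 3+5+7+8+9+4 = 36
DC-M9-R6-A1-A9-R1-DC: 3+5+10+16+8+7 = 49
DC-M9-R6-A1-R1-A9-DC: 3+5+10+9+8+13 = 48
DC-M9-R6-R1-A9-A1-DC: 3+5+1+8+16+4 = 37
DC-M9-R6-R1-A1-A9-DC: 3+5+1+9+16+13 = 47
DC-M9-A1-A9-R6-R1-DC: 3+6+16+7+1+7 = 40
DC-M9-A1-A9-R1-R6-DC: 3+6+16+8+1+8 = 42
… (46 more)
The minimum is 34.
One optimal route: DC → M9 → A9 → R6 → R1 → A1 → DC (or its reverse).

34 miles — the shortest possible round trip.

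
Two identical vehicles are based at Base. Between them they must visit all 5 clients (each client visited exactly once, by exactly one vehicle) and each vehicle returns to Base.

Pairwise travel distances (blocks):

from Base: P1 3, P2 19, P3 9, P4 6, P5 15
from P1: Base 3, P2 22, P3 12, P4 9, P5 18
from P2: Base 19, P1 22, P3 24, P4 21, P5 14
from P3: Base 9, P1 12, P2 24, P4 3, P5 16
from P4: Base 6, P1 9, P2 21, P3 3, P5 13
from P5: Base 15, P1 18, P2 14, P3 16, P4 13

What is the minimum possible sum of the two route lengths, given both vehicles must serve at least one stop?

64 blocks — the smallest possible combined total.

Check every non-empty split of the stops between the two vehicles; for each half take its own optimal tour:
  {P1} + {P2, P3, P4, P5}: 6 + 58 = 64
  {P2} + {P1, P3, P4, P5}: 38 + 46 = 84
  {P1, P2} + {P3, P4, P5}: 44 + 40 = 84
  {P3} + {P1, P2, P4, P5}: 18 + 58 = 76
  {P1, P3} + {P2, P4, P5}: 24 + 52 = 76
  {P2, P3} + {P1, P4, P5}: 52 + 40 = 92
  … (15 splits in total)
Best: vehicle 1 Base → P1 → Base = 6; vehicle 2 Base → P2 → P5 → P3 → P4 → Base = 58; combined 64.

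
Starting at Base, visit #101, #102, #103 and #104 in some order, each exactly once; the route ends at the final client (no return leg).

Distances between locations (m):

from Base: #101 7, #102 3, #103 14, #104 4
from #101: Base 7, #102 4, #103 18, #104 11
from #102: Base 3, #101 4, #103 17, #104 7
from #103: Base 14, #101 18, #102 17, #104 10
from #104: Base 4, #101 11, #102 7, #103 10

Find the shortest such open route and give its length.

There are 4! = 24 possible orderings.
Base→#101→#102→#103→#104: 7+4+17+10 = 38
Base→#101→#102→#104→#103: 7+4+7+10 = 28
Base→#101→#103→#102→#104: 7+18+17+7 = 49
Base→#101→#103→#104→#102: 7+18+10+7 = 42
Base→#101→#104→#102→#103: 7+11+7+17 = 42
Base→#101→#104→#103→#102: 7+11+10+17 = 45
Base→#102→#101→#103→#104: 3+4+18+10 = 35
Base→#102→#101→#104→#103: 3+4+11+10 = 28
Base→#102→#103→#101→#104: 3+17+18+11 = 49
Base→#102→#103→#104→#101: 3+17+10+11 = 41
Base→#102→#104→#101→#103: 3+7+11+18 = 39
Base→#102→#104→#103→#101: 3+7+10+18 = 38
Base→#103→#101→#102→#104: 14+18+4+7 = 43
Base→#103→#101→#104→#102: 14+18+11+7 = 50
… (10 more)
The minimum is 28.
One shortest path: Base → #101 → #102 → #104 → #103.

Minimum one-way distance = 28 m.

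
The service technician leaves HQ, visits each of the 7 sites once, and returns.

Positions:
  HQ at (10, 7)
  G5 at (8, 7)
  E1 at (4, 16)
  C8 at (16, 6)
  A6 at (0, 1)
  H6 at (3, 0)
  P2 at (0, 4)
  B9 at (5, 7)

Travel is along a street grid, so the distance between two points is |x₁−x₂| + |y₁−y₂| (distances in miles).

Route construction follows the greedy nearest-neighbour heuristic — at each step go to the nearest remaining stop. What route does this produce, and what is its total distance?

At HQ the remaining stops are G5 2, B9 5, C8 7, P2 13, H6 14, E1 15, A6 16; go to G5.
At G5 the remaining stops are B9 3, C8 9, P2 11, H6 12, E1 13, A6 14; go to B9.
At B9 the remaining stops are P2 8, H6 9, E1 10, A6 11, C8 12; go to P2.
At P2 the remaining stops are A6 3, H6 7, E1 16, C8 18; go to A6.
At A6 the remaining stops are H6 4, E1 19, C8 21; go to H6.
At H6 the remaining stops are E1 17, C8 19; go to E1.
At E1 the remaining stops are C8 22; go to C8.
Return C8→HQ: 7.
Total = 2 + 3 + 8 + 3 + 4 + 17 + 22 + 7 = 66.

66 miles along HQ → G5 → B9 → P2 → A6 → H6 → E1 → C8 → HQ.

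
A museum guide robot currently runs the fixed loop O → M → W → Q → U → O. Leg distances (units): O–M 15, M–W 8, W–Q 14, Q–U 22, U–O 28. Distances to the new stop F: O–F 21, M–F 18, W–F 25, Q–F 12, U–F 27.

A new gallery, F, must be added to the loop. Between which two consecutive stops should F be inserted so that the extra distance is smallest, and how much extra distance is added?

Minimum extra distance: 17, inserting F between Q and U.

Insertion cost between consecutive stops i–j is d(i,F) + d(F,j) − d(i,j):
  between O and M: 21 + 18 − 15 = 24
  between M and W: 18 + 25 − 8 = 35
  between W and Q: 25 + 12 − 14 = 23
  between Q and U: 12 + 27 − 22 = 17
  between U and O: 27 + 21 − 28 = 20
Cheapest insertion is between Q and U, adding 17.
New total = 87 + 17 = 104.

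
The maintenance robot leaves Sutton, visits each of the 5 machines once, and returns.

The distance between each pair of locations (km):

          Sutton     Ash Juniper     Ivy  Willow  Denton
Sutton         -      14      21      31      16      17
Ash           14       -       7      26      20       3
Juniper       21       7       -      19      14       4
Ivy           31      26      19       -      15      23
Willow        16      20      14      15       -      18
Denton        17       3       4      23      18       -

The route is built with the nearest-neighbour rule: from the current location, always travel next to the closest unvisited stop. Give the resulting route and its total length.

Sutton → [Ash:14 / Willow:16 / Denton:17 / Juniper:21 / Ivy:31] → Ash (14)
Ash → [Denton:3 / Juniper:7 / Willow:20 / Ivy:26] → Denton (3)
Denton → [Juniper:4 / Willow:18 / Ivy:23] → Juniper (4)
Juniper → [Willow:14 / Ivy:19] → Willow (14)
Willow → [Ivy:15] → Ivy (15)
Return Ivy→Sutton: 31.
Total = 14 + 3 + 4 + 14 + 15 + 31 = 81.

81 km along Sutton → Ash → Denton → Juniper → Willow → Ivy → Sutton.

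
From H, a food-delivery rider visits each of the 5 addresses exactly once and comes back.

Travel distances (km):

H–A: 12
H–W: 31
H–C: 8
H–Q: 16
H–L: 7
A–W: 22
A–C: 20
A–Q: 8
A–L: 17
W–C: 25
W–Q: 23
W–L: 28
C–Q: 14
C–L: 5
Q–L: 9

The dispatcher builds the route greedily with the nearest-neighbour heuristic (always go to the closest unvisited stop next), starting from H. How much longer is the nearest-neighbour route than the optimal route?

The nearest-neighbour route is 8 km longer than optimal.

H: L=7, C=8, A=12, Q=16, W=31 ⇒ L
L: C=5, Q=9, A=17, W=28 ⇒ C
C: Q=14, A=20, W=25 ⇒ Q
Q: A=8, W=23 ⇒ A
A: W=22 ⇒ W
NN route H → L → C → Q → A → W → H costs 87.
Optimal: H → A → W → Q → L → C → H costs 79 (by enumerating all 60 distinct tours).
Excess = 87 − 79 = 8.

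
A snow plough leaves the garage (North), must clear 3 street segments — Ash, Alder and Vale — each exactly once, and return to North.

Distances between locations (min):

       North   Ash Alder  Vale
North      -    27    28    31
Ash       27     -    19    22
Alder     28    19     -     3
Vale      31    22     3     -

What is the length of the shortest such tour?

80 min — the shortest possible round trip.

North → Ash → Alder → Vale → North: 27+19+3+31 = 80
North → Ash → Vale → Alder → North: 27+22+3+28 = 80
North → Alder → Ash → Vale → North: 28+19+22+31 = 100
The minimum is 80.
One optimal route: North → Ash → Alder → Vale → North (or its reverse).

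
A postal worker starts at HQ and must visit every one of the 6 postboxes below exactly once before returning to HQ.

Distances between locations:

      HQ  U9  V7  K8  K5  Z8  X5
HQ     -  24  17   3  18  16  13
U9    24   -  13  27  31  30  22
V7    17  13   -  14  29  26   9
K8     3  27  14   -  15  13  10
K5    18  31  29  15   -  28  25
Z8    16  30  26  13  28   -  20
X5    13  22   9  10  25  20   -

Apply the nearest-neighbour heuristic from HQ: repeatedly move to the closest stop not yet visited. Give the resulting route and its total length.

At HQ the remaining stops are K8 3, X5 13, Z8 16, V7 17, K5 18, U9 24; go to K8.
At K8 the remaining stops are X5 10, Z8 13, V7 14, K5 15, U9 27; go to X5.
At X5 the remaining stops are V7 9, Z8 20, U9 22, K5 25; go to V7.
At V7 the remaining stops are U9 13, Z8 26, K5 29; go to U9.
At U9 the remaining stops are Z8 30, K5 31; go to Z8.
At Z8 the remaining stops are K5 28; go to K5.
Return K5→HQ: 18.
Total = 3 + 10 + 9 + 13 + 30 + 28 + 18 = 111.

Total distance 111 via the nearest-neighbour route HQ → K8 → X5 → V7 → U9 → Z8 → K5 → HQ.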